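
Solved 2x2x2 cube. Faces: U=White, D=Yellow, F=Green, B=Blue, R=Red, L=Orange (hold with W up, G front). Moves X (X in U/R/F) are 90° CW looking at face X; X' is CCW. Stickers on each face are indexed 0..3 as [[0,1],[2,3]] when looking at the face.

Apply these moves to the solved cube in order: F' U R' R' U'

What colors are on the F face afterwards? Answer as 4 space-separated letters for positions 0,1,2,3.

Answer: G G G O

Derivation:
After move 1 (F'): F=GGGG U=WWRR R=YRYR D=OOYY L=OWOW
After move 2 (U): U=RWRW F=YRGG R=BBYR B=OWBB L=GGOW
After move 3 (R'): R=BRBY U=RBRO F=YWGW D=ORYG B=YWOB
After move 4 (R'): R=RYBB U=RORY F=YBGO D=OWYW B=GWRB
After move 5 (U'): U=OYRR F=GGGO R=YBBB B=RYRB L=GWOW
Query: F face = GGGO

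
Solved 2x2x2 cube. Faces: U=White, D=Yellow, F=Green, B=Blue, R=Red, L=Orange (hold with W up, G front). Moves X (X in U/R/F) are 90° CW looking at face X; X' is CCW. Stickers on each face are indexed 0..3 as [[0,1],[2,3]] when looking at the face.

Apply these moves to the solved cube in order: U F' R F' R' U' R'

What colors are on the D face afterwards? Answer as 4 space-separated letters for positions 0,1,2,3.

Answer: W G Y R

Derivation:
After move 1 (U): U=WWWW F=RRGG R=BBRR B=OOBB L=GGOO
After move 2 (F'): F=RGRG U=WWBR R=YBYR D=GOYY L=GWOW
After move 3 (R): R=YYRB U=WGBG F=RORY D=GBYO B=ROWB
After move 4 (F'): F=OYRR U=WGYR R=BYGB D=WWYO L=GGOB
After move 5 (R'): R=YBBG U=WWYR F=OGRR D=WYYR B=OOWB
After move 6 (U'): U=WRWY F=GGRR R=OGBG B=YBWB L=OOOB
After move 7 (R'): R=GGOB U=WWWY F=GRRY D=WGYR B=RBYB
Query: D face = WGYR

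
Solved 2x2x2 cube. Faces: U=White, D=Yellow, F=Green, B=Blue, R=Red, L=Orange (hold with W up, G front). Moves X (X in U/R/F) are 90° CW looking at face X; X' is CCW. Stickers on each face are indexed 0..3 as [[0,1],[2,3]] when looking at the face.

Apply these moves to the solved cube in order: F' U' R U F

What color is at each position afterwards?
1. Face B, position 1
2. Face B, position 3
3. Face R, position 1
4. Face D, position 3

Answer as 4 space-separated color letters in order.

After move 1 (F'): F=GGGG U=WWRR R=YRYR D=OOYY L=OWOW
After move 2 (U'): U=WRWR F=OWGG R=GGYR B=YRBB L=BBOW
After move 3 (R): R=YGRG U=WWWG F=OOGY D=OBYY B=RRRB
After move 4 (U): U=WWGW F=YGGY R=RRRG B=BBRB L=OOOW
After move 5 (F): F=GYYG U=WWWO R=GRWG D=RRYY L=OOOB
Query 1: B[1] = B
Query 2: B[3] = B
Query 3: R[1] = R
Query 4: D[3] = Y

Answer: B B R Y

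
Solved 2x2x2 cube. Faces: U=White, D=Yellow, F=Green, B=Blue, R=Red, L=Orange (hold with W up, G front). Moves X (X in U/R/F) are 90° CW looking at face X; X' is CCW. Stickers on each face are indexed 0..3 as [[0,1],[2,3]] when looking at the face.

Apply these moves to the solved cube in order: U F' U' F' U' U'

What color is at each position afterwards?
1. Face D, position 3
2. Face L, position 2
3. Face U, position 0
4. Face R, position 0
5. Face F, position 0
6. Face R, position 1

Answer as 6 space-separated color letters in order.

After move 1 (U): U=WWWW F=RRGG R=BBRR B=OOBB L=GGOO
After move 2 (F'): F=RGRG U=WWBR R=YBYR D=GOYY L=GWOW
After move 3 (U'): U=WRWB F=GWRG R=RGYR B=YBBB L=OOOW
After move 4 (F'): F=WGGR U=WRRY R=OGGR D=OWYY L=OBOW
After move 5 (U'): U=RYWR F=OBGR R=WGGR B=OGBB L=YBOW
After move 6 (U'): U=YRRW F=YBGR R=OBGR B=WGBB L=OGOW
Query 1: D[3] = Y
Query 2: L[2] = O
Query 3: U[0] = Y
Query 4: R[0] = O
Query 5: F[0] = Y
Query 6: R[1] = B

Answer: Y O Y O Y B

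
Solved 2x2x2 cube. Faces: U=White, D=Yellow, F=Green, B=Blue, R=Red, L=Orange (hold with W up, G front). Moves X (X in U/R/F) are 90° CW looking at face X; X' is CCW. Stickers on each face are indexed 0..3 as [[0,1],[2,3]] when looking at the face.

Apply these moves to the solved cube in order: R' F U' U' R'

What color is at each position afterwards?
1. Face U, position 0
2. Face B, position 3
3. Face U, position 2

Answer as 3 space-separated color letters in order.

After move 1 (R'): R=RRRR U=WBWB F=GWGW D=YGYG B=YBYB
After move 2 (F): F=GGWW U=WBOO R=WRBR D=RRYG L=OYOG
After move 3 (U'): U=BOWO F=OYWW R=GGBR B=WRYB L=YBOG
After move 4 (U'): U=OOBW F=YBWW R=OYBR B=GGYB L=WROG
After move 5 (R'): R=YROB U=OYBG F=YOWW D=RBYW B=GGRB
Query 1: U[0] = O
Query 2: B[3] = B
Query 3: U[2] = B

Answer: O B B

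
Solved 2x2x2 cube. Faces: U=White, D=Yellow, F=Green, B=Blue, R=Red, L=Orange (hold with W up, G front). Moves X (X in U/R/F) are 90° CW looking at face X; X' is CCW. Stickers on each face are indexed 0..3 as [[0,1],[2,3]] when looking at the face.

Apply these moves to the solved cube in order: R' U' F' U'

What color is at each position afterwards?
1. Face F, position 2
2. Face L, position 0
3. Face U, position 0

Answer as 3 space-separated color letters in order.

After move 1 (R'): R=RRRR U=WBWB F=GWGW D=YGYG B=YBYB
After move 2 (U'): U=BBWW F=OOGW R=GWRR B=RRYB L=YBOO
After move 3 (F'): F=OWOG U=BBGR R=GWYR D=BOYG L=YWOW
After move 4 (U'): U=BRBG F=YWOG R=OWYR B=GWYB L=RROW
Query 1: F[2] = O
Query 2: L[0] = R
Query 3: U[0] = B

Answer: O R B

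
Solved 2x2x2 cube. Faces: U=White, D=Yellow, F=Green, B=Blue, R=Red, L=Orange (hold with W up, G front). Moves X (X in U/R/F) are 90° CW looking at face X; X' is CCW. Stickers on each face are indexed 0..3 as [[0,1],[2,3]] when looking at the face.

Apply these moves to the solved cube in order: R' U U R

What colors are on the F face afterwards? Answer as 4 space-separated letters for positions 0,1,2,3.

After move 1 (R'): R=RRRR U=WBWB F=GWGW D=YGYG B=YBYB
After move 2 (U): U=WWBB F=RRGW R=YBRR B=OOYB L=GWOO
After move 3 (U): U=BWBW F=YBGW R=OORR B=GWYB L=RROO
After move 4 (R): R=RORO U=BBBW F=YGGG D=YYYG B=WWWB
Query: F face = YGGG

Answer: Y G G G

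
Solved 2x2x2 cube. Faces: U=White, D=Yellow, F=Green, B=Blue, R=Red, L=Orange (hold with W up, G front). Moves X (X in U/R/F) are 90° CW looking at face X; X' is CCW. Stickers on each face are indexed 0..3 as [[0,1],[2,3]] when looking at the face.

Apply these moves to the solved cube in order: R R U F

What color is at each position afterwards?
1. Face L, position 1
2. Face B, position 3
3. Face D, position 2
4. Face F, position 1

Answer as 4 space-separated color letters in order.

After move 1 (R): R=RRRR U=WGWG F=GYGY D=YBYB B=WBWB
After move 2 (R): R=RRRR U=WYWY F=GBGB D=YWYW B=GBGB
After move 3 (U): U=WWYY F=RRGB R=GBRR B=OOGB L=GBOO
After move 4 (F): F=GRBR U=WWOB R=YBYR D=RGYW L=GYOW
Query 1: L[1] = Y
Query 2: B[3] = B
Query 3: D[2] = Y
Query 4: F[1] = R

Answer: Y B Y R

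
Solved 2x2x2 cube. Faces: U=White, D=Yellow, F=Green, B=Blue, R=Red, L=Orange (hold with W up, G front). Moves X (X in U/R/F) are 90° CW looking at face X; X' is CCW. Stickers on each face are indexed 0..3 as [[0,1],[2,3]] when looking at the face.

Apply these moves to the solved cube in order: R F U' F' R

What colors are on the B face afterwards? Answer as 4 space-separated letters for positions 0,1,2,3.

After move 1 (R): R=RRRR U=WGWG F=GYGY D=YBYB B=WBWB
After move 2 (F): F=GGYY U=WGOO R=WRGR D=RRYB L=OYOB
After move 3 (U'): U=GOWO F=OYYY R=GGGR B=WRWB L=WBOB
After move 4 (F'): F=YYOY U=GOGG R=RGRR D=BBYB L=WOOW
After move 5 (R): R=RRRG U=GYGY F=YBOB D=BWYW B=GROB
Query: B face = GROB

Answer: G R O B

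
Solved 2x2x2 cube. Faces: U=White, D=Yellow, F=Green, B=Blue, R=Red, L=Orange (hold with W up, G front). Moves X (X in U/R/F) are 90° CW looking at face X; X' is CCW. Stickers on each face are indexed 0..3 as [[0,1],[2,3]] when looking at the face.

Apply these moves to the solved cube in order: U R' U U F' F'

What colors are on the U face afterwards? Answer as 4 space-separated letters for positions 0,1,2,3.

After move 1 (U): U=WWWW F=RRGG R=BBRR B=OOBB L=GGOO
After move 2 (R'): R=BRBR U=WBWO F=RWGW D=YRYG B=YOYB
After move 3 (U): U=WWOB F=BRGW R=YOBR B=GGYB L=RWOO
After move 4 (U): U=OWBW F=YOGW R=GGBR B=RWYB L=BROO
After move 5 (F'): F=OWYG U=OWGB R=RGYR D=ROYG L=BWOB
After move 6 (F'): F=WGOY U=OWRY R=OGRR D=WBYG L=BBOG
Query: U face = OWRY

Answer: O W R Y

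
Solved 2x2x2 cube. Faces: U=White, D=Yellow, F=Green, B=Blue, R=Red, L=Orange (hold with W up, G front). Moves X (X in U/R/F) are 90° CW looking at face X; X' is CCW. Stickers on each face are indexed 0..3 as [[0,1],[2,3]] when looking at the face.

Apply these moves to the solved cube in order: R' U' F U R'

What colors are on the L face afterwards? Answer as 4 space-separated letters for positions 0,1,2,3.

After move 1 (R'): R=RRRR U=WBWB F=GWGW D=YGYG B=YBYB
After move 2 (U'): U=BBWW F=OOGW R=GWRR B=RRYB L=YBOO
After move 3 (F): F=GOWO U=BBOB R=WWWR D=RGYG L=YYOG
After move 4 (U): U=OBBB F=WWWO R=RRWR B=YYYB L=GOOG
After move 5 (R'): R=RRRW U=OYBY F=WBWB D=RWYO B=GYGB
Query: L face = GOOG

Answer: G O O G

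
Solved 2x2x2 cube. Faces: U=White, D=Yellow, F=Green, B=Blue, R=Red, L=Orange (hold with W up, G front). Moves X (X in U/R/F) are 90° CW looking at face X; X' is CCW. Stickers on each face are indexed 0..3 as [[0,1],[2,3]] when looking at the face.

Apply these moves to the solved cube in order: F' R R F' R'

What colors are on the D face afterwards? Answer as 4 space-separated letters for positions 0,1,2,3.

Answer: W B Y G

Derivation:
After move 1 (F'): F=GGGG U=WWRR R=YRYR D=OOYY L=OWOW
After move 2 (R): R=YYRR U=WGRG F=GOGY D=OBYB B=RBWB
After move 3 (R): R=RYRY U=WORY F=GBGB D=OWYR B=GBGB
After move 4 (F'): F=BBGG U=WORR R=WYOY D=WWYR L=OYOR
After move 5 (R'): R=YYWO U=WGRG F=BOGR D=WBYG B=RBWB
Query: D face = WBYG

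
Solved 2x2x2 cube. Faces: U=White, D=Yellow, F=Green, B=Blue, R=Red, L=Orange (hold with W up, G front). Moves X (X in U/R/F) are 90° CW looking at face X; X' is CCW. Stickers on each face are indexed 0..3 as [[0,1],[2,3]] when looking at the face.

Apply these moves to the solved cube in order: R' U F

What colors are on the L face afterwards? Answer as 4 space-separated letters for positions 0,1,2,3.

Answer: G Y O G

Derivation:
After move 1 (R'): R=RRRR U=WBWB F=GWGW D=YGYG B=YBYB
After move 2 (U): U=WWBB F=RRGW R=YBRR B=OOYB L=GWOO
After move 3 (F): F=GRWR U=WWOW R=BBBR D=RYYG L=GYOG
Query: L face = GYOG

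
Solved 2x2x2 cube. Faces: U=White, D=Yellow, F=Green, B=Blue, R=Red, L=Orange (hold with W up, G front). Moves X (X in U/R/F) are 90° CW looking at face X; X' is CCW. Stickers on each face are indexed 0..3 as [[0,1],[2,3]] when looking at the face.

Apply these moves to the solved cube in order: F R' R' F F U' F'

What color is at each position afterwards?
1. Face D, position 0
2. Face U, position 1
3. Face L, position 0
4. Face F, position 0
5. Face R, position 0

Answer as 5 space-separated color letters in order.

After move 1 (F): F=GGGG U=WWOO R=WRWR D=RRYY L=OYOY
After move 2 (R'): R=RRWW U=WBOB F=GWGO D=RGYG B=YBRB
After move 3 (R'): R=RWRW U=WROY F=GBGB D=RWYO B=GBGB
After move 4 (F): F=GGBB U=WRYY R=OWYW D=RRYO L=OROW
After move 5 (F): F=BGBG U=WRWR R=YWYW D=YOYO L=OROR
After move 6 (U'): U=RRWW F=ORBG R=BGYW B=YWGB L=GBOR
After move 7 (F'): F=RGOB U=RRBY R=OGYW D=BRYO L=GWOW
Query 1: D[0] = B
Query 2: U[1] = R
Query 3: L[0] = G
Query 4: F[0] = R
Query 5: R[0] = O

Answer: B R G R O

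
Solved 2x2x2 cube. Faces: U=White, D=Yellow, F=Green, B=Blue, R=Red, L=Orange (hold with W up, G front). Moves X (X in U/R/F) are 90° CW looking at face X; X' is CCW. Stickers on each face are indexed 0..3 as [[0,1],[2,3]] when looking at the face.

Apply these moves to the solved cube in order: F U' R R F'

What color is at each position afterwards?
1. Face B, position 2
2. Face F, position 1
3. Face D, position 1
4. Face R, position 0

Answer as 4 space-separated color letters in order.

After move 1 (F): F=GGGG U=WWOO R=WRWR D=RRYY L=OYOY
After move 2 (U'): U=WOWO F=OYGG R=GGWR B=WRBB L=BBOY
After move 3 (R): R=WGRG U=WYWG F=ORGY D=RBYW B=OROB
After move 4 (R): R=RWGG U=WRWY F=OBGW D=ROYO B=GRYB
After move 5 (F'): F=BWOG U=WRRG R=OWRG D=BYYO L=BYOW
Query 1: B[2] = Y
Query 2: F[1] = W
Query 3: D[1] = Y
Query 4: R[0] = O

Answer: Y W Y O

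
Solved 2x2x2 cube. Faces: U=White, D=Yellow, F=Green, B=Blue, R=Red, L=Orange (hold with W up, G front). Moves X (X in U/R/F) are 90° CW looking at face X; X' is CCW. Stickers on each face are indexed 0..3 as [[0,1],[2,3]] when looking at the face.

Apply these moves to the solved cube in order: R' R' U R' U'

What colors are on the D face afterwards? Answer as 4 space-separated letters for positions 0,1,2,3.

Answer: Y R Y B

Derivation:
After move 1 (R'): R=RRRR U=WBWB F=GWGW D=YGYG B=YBYB
After move 2 (R'): R=RRRR U=WYWY F=GBGB D=YWYW B=GBGB
After move 3 (U): U=WWYY F=RRGB R=GBRR B=OOGB L=GBOO
After move 4 (R'): R=BRGR U=WGYO F=RWGY D=YRYB B=WOWB
After move 5 (U'): U=GOWY F=GBGY R=RWGR B=BRWB L=WOOO
Query: D face = YRYB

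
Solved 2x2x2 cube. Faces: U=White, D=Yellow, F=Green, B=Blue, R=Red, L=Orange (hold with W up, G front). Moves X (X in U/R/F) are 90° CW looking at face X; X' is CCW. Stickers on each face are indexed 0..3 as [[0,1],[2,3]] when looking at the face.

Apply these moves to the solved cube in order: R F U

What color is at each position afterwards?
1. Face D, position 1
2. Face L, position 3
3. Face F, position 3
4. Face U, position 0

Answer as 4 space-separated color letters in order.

Answer: R B Y O

Derivation:
After move 1 (R): R=RRRR U=WGWG F=GYGY D=YBYB B=WBWB
After move 2 (F): F=GGYY U=WGOO R=WRGR D=RRYB L=OYOB
After move 3 (U): U=OWOG F=WRYY R=WBGR B=OYWB L=GGOB
Query 1: D[1] = R
Query 2: L[3] = B
Query 3: F[3] = Y
Query 4: U[0] = O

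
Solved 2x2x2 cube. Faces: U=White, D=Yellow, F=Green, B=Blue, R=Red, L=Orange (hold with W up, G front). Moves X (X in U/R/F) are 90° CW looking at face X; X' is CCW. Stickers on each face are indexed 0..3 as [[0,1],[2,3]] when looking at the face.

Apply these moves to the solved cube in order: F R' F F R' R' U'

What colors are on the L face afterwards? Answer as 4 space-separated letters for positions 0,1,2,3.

After move 1 (F): F=GGGG U=WWOO R=WRWR D=RRYY L=OYOY
After move 2 (R'): R=RRWW U=WBOB F=GWGO D=RGYG B=YBRB
After move 3 (F): F=GGOW U=WBYY R=ORBW D=WRYG L=OROG
After move 4 (F): F=OGWG U=WBGR R=YRYW D=BOYG L=OWOR
After move 5 (R'): R=RWYY U=WRGY F=OBWR D=BGYG B=GBOB
After move 6 (R'): R=WYRY U=WOGG F=ORWY D=BBYR B=GBGB
After move 7 (U'): U=OGWG F=OWWY R=ORRY B=WYGB L=GBOR
Query: L face = GBOR

Answer: G B O R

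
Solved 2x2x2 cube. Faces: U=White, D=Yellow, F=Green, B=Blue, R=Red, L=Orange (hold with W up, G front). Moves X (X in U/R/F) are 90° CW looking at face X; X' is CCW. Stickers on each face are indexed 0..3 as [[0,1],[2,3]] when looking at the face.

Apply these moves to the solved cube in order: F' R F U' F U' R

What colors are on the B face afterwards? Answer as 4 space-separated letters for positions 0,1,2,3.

After move 1 (F'): F=GGGG U=WWRR R=YRYR D=OOYY L=OWOW
After move 2 (R): R=YYRR U=WGRG F=GOGY D=OBYB B=RBWB
After move 3 (F): F=GGYO U=WGWW R=RYGR D=RYYB L=OOOB
After move 4 (U'): U=GWWW F=OOYO R=GGGR B=RYWB L=RBOB
After move 5 (F): F=YOOO U=GWBB R=WGWR D=GGYB L=RROY
After move 6 (U'): U=WBGB F=RROO R=YOWR B=WGWB L=RYOY
After move 7 (R): R=WYRO U=WRGO F=RGOB D=GWYW B=BGBB
Query: B face = BGBB

Answer: B G B B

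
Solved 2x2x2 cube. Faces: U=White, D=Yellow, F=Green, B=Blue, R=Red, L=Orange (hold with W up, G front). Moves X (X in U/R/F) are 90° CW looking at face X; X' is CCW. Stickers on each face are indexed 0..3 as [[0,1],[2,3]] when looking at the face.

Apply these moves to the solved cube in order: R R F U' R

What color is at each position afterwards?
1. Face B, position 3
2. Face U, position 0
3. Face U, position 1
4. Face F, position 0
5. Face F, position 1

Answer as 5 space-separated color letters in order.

Answer: B Y Y O R

Derivation:
After move 1 (R): R=RRRR U=WGWG F=GYGY D=YBYB B=WBWB
After move 2 (R): R=RRRR U=WYWY F=GBGB D=YWYW B=GBGB
After move 3 (F): F=GGBB U=WYOO R=WRYR D=RRYW L=OYOW
After move 4 (U'): U=YOWO F=OYBB R=GGYR B=WRGB L=GBOW
After move 5 (R): R=YGRG U=YYWB F=ORBW D=RGYW B=OROB
Query 1: B[3] = B
Query 2: U[0] = Y
Query 3: U[1] = Y
Query 4: F[0] = O
Query 5: F[1] = R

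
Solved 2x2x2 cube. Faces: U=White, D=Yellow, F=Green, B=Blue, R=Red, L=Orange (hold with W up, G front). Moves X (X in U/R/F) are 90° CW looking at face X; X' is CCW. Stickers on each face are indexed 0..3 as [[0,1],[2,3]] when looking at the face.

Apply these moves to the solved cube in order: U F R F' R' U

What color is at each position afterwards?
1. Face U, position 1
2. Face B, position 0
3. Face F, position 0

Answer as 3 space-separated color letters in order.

Answer: W G W

Derivation:
After move 1 (U): U=WWWW F=RRGG R=BBRR B=OOBB L=GGOO
After move 2 (F): F=GRGR U=WWOG R=WBWR D=RBYY L=GYOY
After move 3 (R): R=WWRB U=WROR F=GBGY D=RBYO B=GOWB
After move 4 (F'): F=BYGG U=WRWR R=BWRB D=YYYO L=GROO
After move 5 (R'): R=WBBR U=WWWG F=BRGR D=YYYG B=OOYB
After move 6 (U): U=WWGW F=WBGR R=OOBR B=GRYB L=BROO
Query 1: U[1] = W
Query 2: B[0] = G
Query 3: F[0] = W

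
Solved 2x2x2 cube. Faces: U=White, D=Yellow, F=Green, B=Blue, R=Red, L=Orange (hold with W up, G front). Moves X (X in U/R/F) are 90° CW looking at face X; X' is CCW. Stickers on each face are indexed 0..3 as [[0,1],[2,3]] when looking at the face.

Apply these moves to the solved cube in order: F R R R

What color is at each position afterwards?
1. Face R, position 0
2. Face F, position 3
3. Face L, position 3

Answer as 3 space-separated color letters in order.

Answer: R O Y

Derivation:
After move 1 (F): F=GGGG U=WWOO R=WRWR D=RRYY L=OYOY
After move 2 (R): R=WWRR U=WGOG F=GRGY D=RBYB B=OBWB
After move 3 (R): R=RWRW U=WROY F=GBGB D=RWYO B=GBGB
After move 4 (R): R=RRWW U=WBOB F=GWGO D=RGYG B=YBRB
Query 1: R[0] = R
Query 2: F[3] = O
Query 3: L[3] = Y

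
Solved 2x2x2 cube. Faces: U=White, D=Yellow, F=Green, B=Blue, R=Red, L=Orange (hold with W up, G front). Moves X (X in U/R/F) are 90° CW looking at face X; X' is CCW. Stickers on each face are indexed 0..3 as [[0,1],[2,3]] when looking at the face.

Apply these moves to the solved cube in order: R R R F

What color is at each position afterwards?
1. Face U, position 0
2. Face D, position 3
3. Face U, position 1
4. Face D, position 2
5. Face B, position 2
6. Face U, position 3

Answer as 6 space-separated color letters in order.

Answer: W G B Y Y O

Derivation:
After move 1 (R): R=RRRR U=WGWG F=GYGY D=YBYB B=WBWB
After move 2 (R): R=RRRR U=WYWY F=GBGB D=YWYW B=GBGB
After move 3 (R): R=RRRR U=WBWB F=GWGW D=YGYG B=YBYB
After move 4 (F): F=GGWW U=WBOO R=WRBR D=RRYG L=OYOG
Query 1: U[0] = W
Query 2: D[3] = G
Query 3: U[1] = B
Query 4: D[2] = Y
Query 5: B[2] = Y
Query 6: U[3] = O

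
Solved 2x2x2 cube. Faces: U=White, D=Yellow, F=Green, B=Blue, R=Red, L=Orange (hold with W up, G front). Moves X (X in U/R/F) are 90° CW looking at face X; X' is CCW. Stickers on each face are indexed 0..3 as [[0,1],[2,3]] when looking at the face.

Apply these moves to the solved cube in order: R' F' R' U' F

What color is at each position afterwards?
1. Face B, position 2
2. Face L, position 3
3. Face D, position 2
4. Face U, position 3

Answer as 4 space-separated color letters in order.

Answer: O W Y B

Derivation:
After move 1 (R'): R=RRRR U=WBWB F=GWGW D=YGYG B=YBYB
After move 2 (F'): F=WWGG U=WBRR R=GRYR D=OOYG L=OBOW
After move 3 (R'): R=RRGY U=WYRY F=WBGR D=OWYG B=GBOB
After move 4 (U'): U=YYWR F=OBGR R=WBGY B=RROB L=GBOW
After move 5 (F): F=GORB U=YYWB R=WBRY D=GWYG L=GOOW
Query 1: B[2] = O
Query 2: L[3] = W
Query 3: D[2] = Y
Query 4: U[3] = B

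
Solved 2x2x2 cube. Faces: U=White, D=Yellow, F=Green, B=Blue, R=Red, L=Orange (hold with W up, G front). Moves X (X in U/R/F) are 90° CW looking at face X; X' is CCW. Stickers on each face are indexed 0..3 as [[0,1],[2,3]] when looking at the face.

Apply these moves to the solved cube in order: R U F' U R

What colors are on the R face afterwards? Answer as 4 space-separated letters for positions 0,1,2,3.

Answer: Y O R O

Derivation:
After move 1 (R): R=RRRR U=WGWG F=GYGY D=YBYB B=WBWB
After move 2 (U): U=WWGG F=RRGY R=WBRR B=OOWB L=GYOO
After move 3 (F'): F=RYRG U=WWWR R=BBYR D=YOYB L=GGOG
After move 4 (U): U=WWRW F=BBRG R=OOYR B=GGWB L=RYOG
After move 5 (R): R=YORO U=WBRG F=BORB D=YWYG B=WGWB
Query: R face = YORO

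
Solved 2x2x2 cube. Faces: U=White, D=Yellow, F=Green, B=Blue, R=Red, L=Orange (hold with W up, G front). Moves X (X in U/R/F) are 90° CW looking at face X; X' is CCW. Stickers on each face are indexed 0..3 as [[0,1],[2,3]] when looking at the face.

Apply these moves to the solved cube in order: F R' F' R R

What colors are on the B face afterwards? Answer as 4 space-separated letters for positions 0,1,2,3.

Answer: G B O B

Derivation:
After move 1 (F): F=GGGG U=WWOO R=WRWR D=RRYY L=OYOY
After move 2 (R'): R=RRWW U=WBOB F=GWGO D=RGYG B=YBRB
After move 3 (F'): F=WOGG U=WBRW R=GRRW D=YYYG L=OBOO
After move 4 (R): R=RGWR U=WORG F=WYGG D=YRYY B=WBBB
After move 5 (R): R=WRRG U=WYRG F=WRGY D=YBYW B=GBOB
Query: B face = GBOB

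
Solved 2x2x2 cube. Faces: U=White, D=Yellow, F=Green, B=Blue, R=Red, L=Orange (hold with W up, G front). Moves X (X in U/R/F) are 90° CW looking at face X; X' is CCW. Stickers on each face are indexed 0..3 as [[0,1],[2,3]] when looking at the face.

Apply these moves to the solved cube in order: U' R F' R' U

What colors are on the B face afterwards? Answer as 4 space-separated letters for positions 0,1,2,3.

After move 1 (U'): U=WWWW F=OOGG R=GGRR B=RRBB L=BBOO
After move 2 (R): R=RGRG U=WOWG F=OYGY D=YBYR B=WRWB
After move 3 (F'): F=YYOG U=WORR R=BGYG D=BOYR L=BGOW
After move 4 (R'): R=GGBY U=WWRW F=YOOR D=BYYG B=RROB
After move 5 (U): U=RWWW F=GGOR R=RRBY B=BGOB L=YOOW
Query: B face = BGOB

Answer: B G O B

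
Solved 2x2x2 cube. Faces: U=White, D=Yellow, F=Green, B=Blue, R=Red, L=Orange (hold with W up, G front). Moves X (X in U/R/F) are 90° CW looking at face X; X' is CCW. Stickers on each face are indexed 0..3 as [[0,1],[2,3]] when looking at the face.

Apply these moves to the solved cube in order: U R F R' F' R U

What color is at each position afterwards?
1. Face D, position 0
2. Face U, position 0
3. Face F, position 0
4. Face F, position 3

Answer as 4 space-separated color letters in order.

Answer: Y B R Y

Derivation:
After move 1 (U): U=WWWW F=RRGG R=BBRR B=OOBB L=GGOO
After move 2 (R): R=RBRB U=WRWG F=RYGY D=YBYO B=WOWB
After move 3 (F): F=GRYY U=WROG R=WBGB D=RRYO L=GYOB
After move 4 (R'): R=BBWG U=WWOW F=GRYG D=RRYY B=OORB
After move 5 (F'): F=RGGY U=WWBW R=RBRG D=YBYY L=GWOO
After move 6 (R): R=RRGB U=WGBY F=RBGY D=YRYO B=WOWB
After move 7 (U): U=BWYG F=RRGY R=WOGB B=GWWB L=RBOO
Query 1: D[0] = Y
Query 2: U[0] = B
Query 3: F[0] = R
Query 4: F[3] = Y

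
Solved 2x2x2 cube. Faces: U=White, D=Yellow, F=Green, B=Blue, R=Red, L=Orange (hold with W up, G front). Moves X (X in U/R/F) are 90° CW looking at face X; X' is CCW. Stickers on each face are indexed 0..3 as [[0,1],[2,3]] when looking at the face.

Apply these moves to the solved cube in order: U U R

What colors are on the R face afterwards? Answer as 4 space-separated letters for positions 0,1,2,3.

Answer: R O R O

Derivation:
After move 1 (U): U=WWWW F=RRGG R=BBRR B=OOBB L=GGOO
After move 2 (U): U=WWWW F=BBGG R=OORR B=GGBB L=RROO
After move 3 (R): R=RORO U=WBWG F=BYGY D=YBYG B=WGWB
Query: R face = RORO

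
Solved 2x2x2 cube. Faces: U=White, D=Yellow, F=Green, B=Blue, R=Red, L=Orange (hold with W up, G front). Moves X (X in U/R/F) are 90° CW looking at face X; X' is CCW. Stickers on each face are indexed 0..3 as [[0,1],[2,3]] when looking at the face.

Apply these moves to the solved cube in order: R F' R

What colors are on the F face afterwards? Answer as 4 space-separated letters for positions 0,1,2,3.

Answer: Y O G B

Derivation:
After move 1 (R): R=RRRR U=WGWG F=GYGY D=YBYB B=WBWB
After move 2 (F'): F=YYGG U=WGRR R=BRYR D=OOYB L=OGOW
After move 3 (R): R=YBRR U=WYRG F=YOGB D=OWYW B=RBGB
Query: F face = YOGB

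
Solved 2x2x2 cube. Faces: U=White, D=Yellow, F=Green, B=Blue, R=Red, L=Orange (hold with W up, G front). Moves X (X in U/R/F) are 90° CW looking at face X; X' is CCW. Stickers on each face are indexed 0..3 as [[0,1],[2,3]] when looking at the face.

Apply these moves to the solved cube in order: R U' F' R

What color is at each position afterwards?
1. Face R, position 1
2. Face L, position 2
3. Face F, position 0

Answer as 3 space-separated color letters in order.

After move 1 (R): R=RRRR U=WGWG F=GYGY D=YBYB B=WBWB
After move 2 (U'): U=GGWW F=OOGY R=GYRR B=RRWB L=WBOO
After move 3 (F'): F=OYOG U=GGGR R=BYYR D=BOYB L=WWOW
After move 4 (R): R=YBRY U=GYGG F=OOOB D=BWYR B=RRGB
Query 1: R[1] = B
Query 2: L[2] = O
Query 3: F[0] = O

Answer: B O O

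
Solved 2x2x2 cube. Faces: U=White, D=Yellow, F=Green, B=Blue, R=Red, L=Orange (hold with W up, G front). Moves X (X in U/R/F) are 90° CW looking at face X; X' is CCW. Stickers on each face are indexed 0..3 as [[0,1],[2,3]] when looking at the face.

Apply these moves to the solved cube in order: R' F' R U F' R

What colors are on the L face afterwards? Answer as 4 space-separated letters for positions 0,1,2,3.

Answer: W W O G

Derivation:
After move 1 (R'): R=RRRR U=WBWB F=GWGW D=YGYG B=YBYB
After move 2 (F'): F=WWGG U=WBRR R=GRYR D=OOYG L=OBOW
After move 3 (R): R=YGRR U=WWRG F=WOGG D=OYYY B=RBBB
After move 4 (U): U=RWGW F=YGGG R=RBRR B=OBBB L=WOOW
After move 5 (F'): F=GGYG U=RWRR R=YBOR D=OWYY L=WWOG
After move 6 (R): R=OYRB U=RGRG F=GWYY D=OBYO B=RBWB
Query: L face = WWOG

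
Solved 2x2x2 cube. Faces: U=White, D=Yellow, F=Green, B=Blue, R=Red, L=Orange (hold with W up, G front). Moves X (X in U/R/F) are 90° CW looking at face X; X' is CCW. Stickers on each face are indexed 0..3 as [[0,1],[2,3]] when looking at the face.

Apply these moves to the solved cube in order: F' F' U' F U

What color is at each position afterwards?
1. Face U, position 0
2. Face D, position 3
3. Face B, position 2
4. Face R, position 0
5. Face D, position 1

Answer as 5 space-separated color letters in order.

Answer: R Y B O G

Derivation:
After move 1 (F'): F=GGGG U=WWRR R=YRYR D=OOYY L=OWOW
After move 2 (F'): F=GGGG U=WWYY R=OROR D=WWYY L=OROR
After move 3 (U'): U=WYWY F=ORGG R=GGOR B=ORBB L=BBOR
After move 4 (F): F=GOGR U=WYRB R=WGYR D=OGYY L=BWOW
After move 5 (U): U=RWBY F=WGGR R=ORYR B=BWBB L=GOOW
Query 1: U[0] = R
Query 2: D[3] = Y
Query 3: B[2] = B
Query 4: R[0] = O
Query 5: D[1] = G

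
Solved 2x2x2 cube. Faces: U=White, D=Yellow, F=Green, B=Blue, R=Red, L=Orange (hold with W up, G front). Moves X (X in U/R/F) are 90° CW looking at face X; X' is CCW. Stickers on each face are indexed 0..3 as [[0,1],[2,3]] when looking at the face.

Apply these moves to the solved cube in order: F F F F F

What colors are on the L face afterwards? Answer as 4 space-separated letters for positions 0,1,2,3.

Answer: O Y O Y

Derivation:
After move 1 (F): F=GGGG U=WWOO R=WRWR D=RRYY L=OYOY
After move 2 (F): F=GGGG U=WWYY R=OROR D=WWYY L=OROR
After move 3 (F): F=GGGG U=WWRR R=YRYR D=OOYY L=OWOW
After move 4 (F): F=GGGG U=WWWW R=RRRR D=YYYY L=OOOO
After move 5 (F): F=GGGG U=WWOO R=WRWR D=RRYY L=OYOY
Query: L face = OYOY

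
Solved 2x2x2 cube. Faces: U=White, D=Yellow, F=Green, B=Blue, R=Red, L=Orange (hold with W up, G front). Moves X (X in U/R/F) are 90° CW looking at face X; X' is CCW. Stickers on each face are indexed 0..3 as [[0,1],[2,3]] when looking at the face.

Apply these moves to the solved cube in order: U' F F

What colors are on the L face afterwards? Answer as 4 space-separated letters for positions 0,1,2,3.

Answer: B R O G

Derivation:
After move 1 (U'): U=WWWW F=OOGG R=GGRR B=RRBB L=BBOO
After move 2 (F): F=GOGO U=WWOB R=WGWR D=RGYY L=BYOY
After move 3 (F): F=GGOO U=WWYY R=OGBR D=WWYY L=BROG
Query: L face = BROG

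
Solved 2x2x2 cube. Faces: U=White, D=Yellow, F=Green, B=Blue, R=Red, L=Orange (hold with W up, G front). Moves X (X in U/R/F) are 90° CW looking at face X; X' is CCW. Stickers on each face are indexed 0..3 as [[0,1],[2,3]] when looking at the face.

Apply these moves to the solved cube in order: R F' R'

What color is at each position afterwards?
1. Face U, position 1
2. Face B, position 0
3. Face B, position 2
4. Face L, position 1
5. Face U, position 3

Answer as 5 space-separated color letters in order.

Answer: W B O G W

Derivation:
After move 1 (R): R=RRRR U=WGWG F=GYGY D=YBYB B=WBWB
After move 2 (F'): F=YYGG U=WGRR R=BRYR D=OOYB L=OGOW
After move 3 (R'): R=RRBY U=WWRW F=YGGR D=OYYG B=BBOB
Query 1: U[1] = W
Query 2: B[0] = B
Query 3: B[2] = O
Query 4: L[1] = G
Query 5: U[3] = W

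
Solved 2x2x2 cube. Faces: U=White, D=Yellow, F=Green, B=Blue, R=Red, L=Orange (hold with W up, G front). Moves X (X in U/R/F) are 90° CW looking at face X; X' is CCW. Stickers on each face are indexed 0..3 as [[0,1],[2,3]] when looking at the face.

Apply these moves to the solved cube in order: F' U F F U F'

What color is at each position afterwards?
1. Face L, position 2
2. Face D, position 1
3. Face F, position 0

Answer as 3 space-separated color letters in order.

After move 1 (F'): F=GGGG U=WWRR R=YRYR D=OOYY L=OWOW
After move 2 (U): U=RWRW F=YRGG R=BBYR B=OWBB L=GGOW
After move 3 (F): F=GYGR U=RWWG R=RBWR D=YBYY L=GOOO
After move 4 (F): F=GGRY U=RWOO R=WBGR D=WRYY L=GYOB
After move 5 (U): U=OROW F=WBRY R=OWGR B=GYBB L=GGOB
After move 6 (F'): F=BYWR U=OROG R=RWWR D=GBYY L=GWOO
Query 1: L[2] = O
Query 2: D[1] = B
Query 3: F[0] = B

Answer: O B B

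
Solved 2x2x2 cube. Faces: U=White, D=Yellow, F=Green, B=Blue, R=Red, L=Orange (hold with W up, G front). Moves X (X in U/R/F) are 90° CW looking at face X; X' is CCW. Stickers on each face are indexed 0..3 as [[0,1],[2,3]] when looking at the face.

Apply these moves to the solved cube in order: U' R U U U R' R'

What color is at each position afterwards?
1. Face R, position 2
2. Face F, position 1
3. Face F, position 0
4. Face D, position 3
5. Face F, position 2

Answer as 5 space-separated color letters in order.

Answer: Y W B W G

Derivation:
After move 1 (U'): U=WWWW F=OOGG R=GGRR B=RRBB L=BBOO
After move 2 (R): R=RGRG U=WOWG F=OYGY D=YBYR B=WRWB
After move 3 (U): U=WWGO F=RGGY R=WRRG B=BBWB L=OYOO
After move 4 (U): U=GWOW F=WRGY R=BBRG B=OYWB L=RGOO
After move 5 (U): U=OGWW F=BBGY R=OYRG B=RGWB L=WROO
After move 6 (R'): R=YGOR U=OWWR F=BGGW D=YBYY B=RGBB
After move 7 (R'): R=GRYO U=OBWR F=BWGR D=YGYW B=YGBB
Query 1: R[2] = Y
Query 2: F[1] = W
Query 3: F[0] = B
Query 4: D[3] = W
Query 5: F[2] = G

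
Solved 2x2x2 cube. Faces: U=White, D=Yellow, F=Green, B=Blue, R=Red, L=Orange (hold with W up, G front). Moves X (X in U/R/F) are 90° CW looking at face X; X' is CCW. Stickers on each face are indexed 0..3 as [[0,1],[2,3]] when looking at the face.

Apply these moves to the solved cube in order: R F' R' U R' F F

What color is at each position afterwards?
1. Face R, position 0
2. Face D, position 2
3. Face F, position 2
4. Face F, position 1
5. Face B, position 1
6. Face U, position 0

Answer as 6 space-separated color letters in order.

Answer: W Y W G G R

Derivation:
After move 1 (R): R=RRRR U=WGWG F=GYGY D=YBYB B=WBWB
After move 2 (F'): F=YYGG U=WGRR R=BRYR D=OOYB L=OGOW
After move 3 (R'): R=RRBY U=WWRW F=YGGR D=OYYG B=BBOB
After move 4 (U): U=RWWW F=RRGR R=BBBY B=OGOB L=YGOW
After move 5 (R'): R=BYBB U=ROWO F=RWGW D=ORYR B=GGYB
After move 6 (F): F=GRWW U=ROWG R=WYOB D=BBYR L=YOOR
After move 7 (F): F=WGWR U=RORO R=WYGB D=OWYR L=YBOB
Query 1: R[0] = W
Query 2: D[2] = Y
Query 3: F[2] = W
Query 4: F[1] = G
Query 5: B[1] = G
Query 6: U[0] = R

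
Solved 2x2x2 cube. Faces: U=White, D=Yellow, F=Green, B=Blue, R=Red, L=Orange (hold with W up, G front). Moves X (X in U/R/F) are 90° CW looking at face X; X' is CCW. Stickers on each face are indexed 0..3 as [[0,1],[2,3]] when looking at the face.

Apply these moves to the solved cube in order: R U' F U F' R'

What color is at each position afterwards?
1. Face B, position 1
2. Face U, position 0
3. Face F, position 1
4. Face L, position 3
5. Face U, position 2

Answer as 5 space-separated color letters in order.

Answer: Y O G B R

Derivation:
After move 1 (R): R=RRRR U=WGWG F=GYGY D=YBYB B=WBWB
After move 2 (U'): U=GGWW F=OOGY R=GYRR B=RRWB L=WBOO
After move 3 (F): F=GOYO U=GGOB R=WYWR D=RGYB L=WYOB
After move 4 (U): U=OGBG F=WYYO R=RRWR B=WYWB L=GOOB
After move 5 (F'): F=YOWY U=OGRW R=GRRR D=OBYB L=GGOB
After move 6 (R'): R=RRGR U=OWRW F=YGWW D=OOYY B=BYBB
Query 1: B[1] = Y
Query 2: U[0] = O
Query 3: F[1] = G
Query 4: L[3] = B
Query 5: U[2] = R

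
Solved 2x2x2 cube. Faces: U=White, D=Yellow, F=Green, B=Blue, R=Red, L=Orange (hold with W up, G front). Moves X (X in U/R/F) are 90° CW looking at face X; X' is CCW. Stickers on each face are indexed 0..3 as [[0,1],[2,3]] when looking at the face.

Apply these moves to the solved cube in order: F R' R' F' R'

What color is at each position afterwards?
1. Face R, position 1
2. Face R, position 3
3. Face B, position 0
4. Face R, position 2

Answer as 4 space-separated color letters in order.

Answer: W R O W

Derivation:
After move 1 (F): F=GGGG U=WWOO R=WRWR D=RRYY L=OYOY
After move 2 (R'): R=RRWW U=WBOB F=GWGO D=RGYG B=YBRB
After move 3 (R'): R=RWRW U=WROY F=GBGB D=RWYO B=GBGB
After move 4 (F'): F=BBGG U=WRRR R=WWRW D=YYYO L=OYOO
After move 5 (R'): R=WWWR U=WGRG F=BRGR D=YBYG B=OBYB
Query 1: R[1] = W
Query 2: R[3] = R
Query 3: B[0] = O
Query 4: R[2] = W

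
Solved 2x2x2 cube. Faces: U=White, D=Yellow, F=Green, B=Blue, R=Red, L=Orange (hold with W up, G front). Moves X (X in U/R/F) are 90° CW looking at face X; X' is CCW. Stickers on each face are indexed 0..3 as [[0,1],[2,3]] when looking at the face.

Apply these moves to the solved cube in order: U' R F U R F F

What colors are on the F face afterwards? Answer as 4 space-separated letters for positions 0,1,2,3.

After move 1 (U'): U=WWWW F=OOGG R=GGRR B=RRBB L=BBOO
After move 2 (R): R=RGRG U=WOWG F=OYGY D=YBYR B=WRWB
After move 3 (F): F=GOYY U=WOOB R=WGGG D=RRYR L=BYOB
After move 4 (U): U=OWBO F=WGYY R=WRGG B=BYWB L=GOOB
After move 5 (R): R=GWGR U=OGBY F=WRYR D=RWYB B=OYWB
After move 6 (F): F=YWRR U=OGBO R=BWYR D=GGYB L=GROW
After move 7 (F): F=RYRW U=OGWR R=BWOR D=YBYB L=GGOG
Query: F face = RYRW

Answer: R Y R W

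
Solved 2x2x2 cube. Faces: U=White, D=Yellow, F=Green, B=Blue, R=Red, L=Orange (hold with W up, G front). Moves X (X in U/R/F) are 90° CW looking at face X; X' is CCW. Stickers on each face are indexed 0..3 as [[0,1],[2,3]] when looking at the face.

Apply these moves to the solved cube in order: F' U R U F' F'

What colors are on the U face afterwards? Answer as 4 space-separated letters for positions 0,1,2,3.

After move 1 (F'): F=GGGG U=WWRR R=YRYR D=OOYY L=OWOW
After move 2 (U): U=RWRW F=YRGG R=BBYR B=OWBB L=GGOW
After move 3 (R): R=YBRB U=RRRG F=YOGY D=OBYO B=WWWB
After move 4 (U): U=RRGR F=YBGY R=WWRB B=GGWB L=YOOW
After move 5 (F'): F=BYYG U=RRWR R=BWOB D=OWYO L=YROG
After move 6 (F'): F=YGBY U=RRBO R=WWOB D=RGYO L=YROW
Query: U face = RRBO

Answer: R R B O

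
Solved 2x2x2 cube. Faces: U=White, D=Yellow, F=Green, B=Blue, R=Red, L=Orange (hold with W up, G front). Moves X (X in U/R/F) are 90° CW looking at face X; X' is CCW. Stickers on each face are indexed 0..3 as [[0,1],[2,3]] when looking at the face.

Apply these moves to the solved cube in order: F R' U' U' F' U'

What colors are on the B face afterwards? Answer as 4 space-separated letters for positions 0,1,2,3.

After move 1 (F): F=GGGG U=WWOO R=WRWR D=RRYY L=OYOY
After move 2 (R'): R=RRWW U=WBOB F=GWGO D=RGYG B=YBRB
After move 3 (U'): U=BBWO F=OYGO R=GWWW B=RRRB L=YBOY
After move 4 (U'): U=BOBW F=YBGO R=OYWW B=GWRB L=RROY
After move 5 (F'): F=BOYG U=BOOW R=GYRW D=RYYG L=RWOB
After move 6 (U'): U=OWBO F=RWYG R=BORW B=GYRB L=GWOB
Query: B face = GYRB

Answer: G Y R B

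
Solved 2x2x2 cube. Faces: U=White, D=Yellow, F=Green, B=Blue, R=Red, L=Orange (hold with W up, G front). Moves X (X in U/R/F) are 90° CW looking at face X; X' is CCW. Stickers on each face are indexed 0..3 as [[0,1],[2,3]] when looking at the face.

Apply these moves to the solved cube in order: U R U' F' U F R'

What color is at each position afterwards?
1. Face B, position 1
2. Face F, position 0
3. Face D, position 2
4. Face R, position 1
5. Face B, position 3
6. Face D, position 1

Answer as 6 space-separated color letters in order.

Answer: W G Y B B B

Derivation:
After move 1 (U): U=WWWW F=RRGG R=BBRR B=OOBB L=GGOO
After move 2 (R): R=RBRB U=WRWG F=RYGY D=YBYO B=WOWB
After move 3 (U'): U=RGWW F=GGGY R=RYRB B=RBWB L=WOOO
After move 4 (F'): F=GYGG U=RGRR R=BYYB D=OOYO L=WWOW
After move 5 (U): U=RRRG F=BYGG R=RBYB B=WWWB L=GYOW
After move 6 (F): F=GBGY U=RRWY R=RBGB D=YRYO L=GOOO
After move 7 (R'): R=BBRG U=RWWW F=GRGY D=YBYY B=OWRB
Query 1: B[1] = W
Query 2: F[0] = G
Query 3: D[2] = Y
Query 4: R[1] = B
Query 5: B[3] = B
Query 6: D[1] = B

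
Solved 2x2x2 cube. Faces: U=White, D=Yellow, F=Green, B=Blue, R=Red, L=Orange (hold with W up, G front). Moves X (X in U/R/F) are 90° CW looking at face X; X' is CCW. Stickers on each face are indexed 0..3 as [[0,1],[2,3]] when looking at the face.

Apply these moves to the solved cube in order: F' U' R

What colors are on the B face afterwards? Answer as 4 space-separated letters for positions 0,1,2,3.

Answer: R R R B

Derivation:
After move 1 (F'): F=GGGG U=WWRR R=YRYR D=OOYY L=OWOW
After move 2 (U'): U=WRWR F=OWGG R=GGYR B=YRBB L=BBOW
After move 3 (R): R=YGRG U=WWWG F=OOGY D=OBYY B=RRRB
Query: B face = RRRB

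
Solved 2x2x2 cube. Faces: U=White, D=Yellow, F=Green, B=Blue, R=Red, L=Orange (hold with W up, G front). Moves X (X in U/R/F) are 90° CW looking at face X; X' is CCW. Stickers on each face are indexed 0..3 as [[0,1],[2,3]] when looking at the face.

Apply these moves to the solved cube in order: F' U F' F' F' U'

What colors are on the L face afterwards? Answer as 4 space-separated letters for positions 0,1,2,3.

Answer: O W O O

Derivation:
After move 1 (F'): F=GGGG U=WWRR R=YRYR D=OOYY L=OWOW
After move 2 (U): U=RWRW F=YRGG R=BBYR B=OWBB L=GGOW
After move 3 (F'): F=RGYG U=RWBY R=OBOR D=GWYY L=GWOR
After move 4 (F'): F=GGRY U=RWOO R=WBGR D=WRYY L=GYOB
After move 5 (F'): F=GYGR U=RWWG R=RBWR D=YBYY L=GOOO
After move 6 (U'): U=WGRW F=GOGR R=GYWR B=RBBB L=OWOO
Query: L face = OWOO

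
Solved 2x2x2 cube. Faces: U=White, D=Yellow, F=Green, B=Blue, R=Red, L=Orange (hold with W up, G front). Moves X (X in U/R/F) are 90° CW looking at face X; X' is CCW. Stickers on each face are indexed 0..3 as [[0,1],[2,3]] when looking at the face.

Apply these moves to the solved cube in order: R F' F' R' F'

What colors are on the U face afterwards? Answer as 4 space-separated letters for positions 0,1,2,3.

Answer: W W R O

Derivation:
After move 1 (R): R=RRRR U=WGWG F=GYGY D=YBYB B=WBWB
After move 2 (F'): F=YYGG U=WGRR R=BRYR D=OOYB L=OGOW
After move 3 (F'): F=YGYG U=WGBY R=OROR D=GWYB L=OROR
After move 4 (R'): R=RROO U=WWBW F=YGYY D=GGYG B=BBWB
After move 5 (F'): F=GYYY U=WWRO R=GRGO D=RRYG L=OWOB
Query: U face = WWRO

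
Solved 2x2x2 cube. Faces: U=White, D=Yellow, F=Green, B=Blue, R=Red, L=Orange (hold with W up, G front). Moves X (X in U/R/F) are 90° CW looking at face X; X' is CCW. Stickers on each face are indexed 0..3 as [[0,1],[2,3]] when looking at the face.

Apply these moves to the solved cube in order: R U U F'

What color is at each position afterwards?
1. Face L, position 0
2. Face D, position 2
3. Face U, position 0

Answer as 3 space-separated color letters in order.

Answer: R Y G

Derivation:
After move 1 (R): R=RRRR U=WGWG F=GYGY D=YBYB B=WBWB
After move 2 (U): U=WWGG F=RRGY R=WBRR B=OOWB L=GYOO
After move 3 (U): U=GWGW F=WBGY R=OORR B=GYWB L=RROO
After move 4 (F'): F=BYWG U=GWOR R=BOYR D=ROYB L=RWOG
Query 1: L[0] = R
Query 2: D[2] = Y
Query 3: U[0] = G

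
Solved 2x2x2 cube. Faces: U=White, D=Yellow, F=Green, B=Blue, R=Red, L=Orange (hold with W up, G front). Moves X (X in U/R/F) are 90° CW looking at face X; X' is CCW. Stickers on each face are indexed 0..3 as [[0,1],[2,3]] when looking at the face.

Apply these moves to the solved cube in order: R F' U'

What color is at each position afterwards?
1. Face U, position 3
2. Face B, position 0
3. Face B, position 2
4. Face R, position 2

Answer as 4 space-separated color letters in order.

After move 1 (R): R=RRRR U=WGWG F=GYGY D=YBYB B=WBWB
After move 2 (F'): F=YYGG U=WGRR R=BRYR D=OOYB L=OGOW
After move 3 (U'): U=GRWR F=OGGG R=YYYR B=BRWB L=WBOW
Query 1: U[3] = R
Query 2: B[0] = B
Query 3: B[2] = W
Query 4: R[2] = Y

Answer: R B W Y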